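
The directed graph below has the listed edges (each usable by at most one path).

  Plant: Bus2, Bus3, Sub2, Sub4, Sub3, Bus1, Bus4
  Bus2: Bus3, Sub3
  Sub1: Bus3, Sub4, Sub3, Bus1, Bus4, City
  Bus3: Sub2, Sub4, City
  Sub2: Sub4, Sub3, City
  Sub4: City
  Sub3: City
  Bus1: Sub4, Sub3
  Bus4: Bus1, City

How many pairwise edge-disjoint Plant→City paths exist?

Assign every edge capacity 1; by Menger, the answer equals the max flow.
Path Plant→Bus3→City (+1); total 1.
Path Plant→Sub2→City (+1); total 2.
Path Plant→Sub4→City (+1); total 3.
Path Plant→Sub3→City (+1); total 4.
Path Plant→Bus4→City (+1); total 5.
No residual Plant→City path; max flow = 5.
Certifying cut of size 5: {Bus3→City, Plant→Bus4, Sub2→City, Sub3→City, Sub4→City}.

5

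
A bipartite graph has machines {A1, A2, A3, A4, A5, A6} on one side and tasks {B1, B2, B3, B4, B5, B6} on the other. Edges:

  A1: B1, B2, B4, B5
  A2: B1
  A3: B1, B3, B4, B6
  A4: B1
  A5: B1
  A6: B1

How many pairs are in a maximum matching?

3

Unit-capacity flow: source→left, listed edges, right→sink; max matching = max flow.
Augmenting path A1→B1 (+1); matched 1.
Augmenting path A3→B3 (+1); matched 2.
Augmenting path A2→B1→A1→B2 (+1); matched 3.
No augmenting path remains; maximum matching = 3.
König certificate: {A1, A3, B1} is a vertex cover of size 3 (every listed pair touches it), so no matching can be larger.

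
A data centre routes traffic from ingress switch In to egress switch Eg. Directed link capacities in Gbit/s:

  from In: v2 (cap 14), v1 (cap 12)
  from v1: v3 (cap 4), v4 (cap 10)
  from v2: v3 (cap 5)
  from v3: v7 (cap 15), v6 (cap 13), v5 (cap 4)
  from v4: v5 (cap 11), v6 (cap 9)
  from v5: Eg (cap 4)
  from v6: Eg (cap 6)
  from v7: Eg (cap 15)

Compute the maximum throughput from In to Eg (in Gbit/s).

Augment In→v1→v3→v5→Eg: bottleneck 4, flow now 4.
Augment In→v1→v4→v6→Eg: bottleneck 6, flow now 10.
Augment In→v2→v3→v7→Eg: bottleneck 5, flow now 15.
Augment In→v1→v4→v5→v3→v7→Eg: bottleneck 2, flow now 17. (uses reverse residual edge)
No augmenting path remains; maximum flow = 17.
In the residual graph, reachable from In: {In, v2}.
Min-cut edges: In→v1 (12), v2→v3 (5); capacity 12 + 5 = 17.
This cut is saturated, so no flow can exceed 17.

17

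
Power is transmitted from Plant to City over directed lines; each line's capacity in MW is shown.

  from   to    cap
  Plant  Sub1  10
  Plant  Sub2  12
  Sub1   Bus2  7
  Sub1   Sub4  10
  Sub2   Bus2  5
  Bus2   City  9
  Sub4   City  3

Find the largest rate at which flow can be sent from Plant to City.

Augment Plant→Sub1→Bus2→City: bottleneck 7, flow now 7.
Augment Plant→Sub1→Sub4→City: bottleneck 3, flow now 10.
Augment Plant→Sub2→Bus2→City: bottleneck 2, flow now 12.
No augmenting path remains; maximum flow = 12.
In the residual graph, reachable from Plant: {Plant, Sub1, Sub2, Bus2, Sub4}.
Min-cut edges: Bus2→City (9), Sub4→City (3); capacity 9 + 3 = 12.
This cut is saturated, so no flow can exceed 12.

12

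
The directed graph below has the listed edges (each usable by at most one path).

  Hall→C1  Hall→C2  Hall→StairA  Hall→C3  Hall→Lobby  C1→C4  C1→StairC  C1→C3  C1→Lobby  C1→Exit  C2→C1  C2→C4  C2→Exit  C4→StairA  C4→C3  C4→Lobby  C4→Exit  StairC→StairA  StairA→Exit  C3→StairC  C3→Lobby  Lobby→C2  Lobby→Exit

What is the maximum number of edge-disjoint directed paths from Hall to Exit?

Assign every edge capacity 1; by Menger, the answer equals the max flow.
Path Hall→C1→Exit (+1); total 1.
Path Hall→C2→Exit (+1); total 2.
Path Hall→StairA→Exit (+1); total 3.
Path Hall→Lobby→Exit (+1); total 4.
Path Hall→C3→Lobby→C2→C4→Exit (+1); total 5.
No residual Hall→Exit path; max flow = 5.
Certifying cut of size 5: {Hall→C1, Hall→C2, Hall→C3, Hall→Lobby, Hall→StairA}.

5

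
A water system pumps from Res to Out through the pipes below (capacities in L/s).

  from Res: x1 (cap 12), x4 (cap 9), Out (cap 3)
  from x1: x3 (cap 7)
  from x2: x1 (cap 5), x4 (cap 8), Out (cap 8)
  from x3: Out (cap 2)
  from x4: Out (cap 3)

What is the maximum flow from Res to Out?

8

Augment Res→Out: bottleneck 3, flow now 3.
Augment Res→x4→Out: bottleneck 3, flow now 6.
Augment Res→x1→x3→Out: bottleneck 2, flow now 8.
No augmenting path remains; maximum flow = 8.
In the residual graph, reachable from Res: {Res, x1, x3, x4}.
Min-cut edges: Res→Out (3), x3→Out (2), x4→Out (3); capacity 3 + 2 + 3 = 8.
This cut is saturated, so no flow can exceed 8.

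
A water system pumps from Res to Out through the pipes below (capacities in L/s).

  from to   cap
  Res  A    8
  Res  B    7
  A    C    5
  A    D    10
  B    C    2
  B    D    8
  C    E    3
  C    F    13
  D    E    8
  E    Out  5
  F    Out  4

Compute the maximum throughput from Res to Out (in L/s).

Augment Res→A→C→E→Out: bottleneck 3, flow now 3.
Augment Res→A→C→F→Out: bottleneck 2, flow now 5.
Augment Res→A→D→E→Out: bottleneck 2, flow now 7.
Augment Res→B→C→F→Out: bottleneck 2, flow now 9.
No augmenting path remains; maximum flow = 9.
In the residual graph, reachable from Res: {Res, A, B, C, D, E, F}.
Min-cut edges: E→Out (5), F→Out (4); capacity 5 + 4 = 9.
This cut is saturated, so no flow can exceed 9.

9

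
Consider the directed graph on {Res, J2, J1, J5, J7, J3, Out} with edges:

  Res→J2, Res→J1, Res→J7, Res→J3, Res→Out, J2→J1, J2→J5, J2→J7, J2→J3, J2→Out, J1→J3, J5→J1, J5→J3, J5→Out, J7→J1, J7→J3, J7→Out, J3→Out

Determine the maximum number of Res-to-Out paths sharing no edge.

Assign every edge capacity 1; by Menger, the answer equals the max flow.
Path Res→Out (+1); total 1.
Path Res→J2→Out (+1); total 2.
Path Res→J7→Out (+1); total 3.
Path Res→J3→Out (+1); total 4.
No residual Res→Out path; max flow = 4.
Certifying cut of size 4: {J3→Out, Res→J2, Res→J7, Res→Out}.

4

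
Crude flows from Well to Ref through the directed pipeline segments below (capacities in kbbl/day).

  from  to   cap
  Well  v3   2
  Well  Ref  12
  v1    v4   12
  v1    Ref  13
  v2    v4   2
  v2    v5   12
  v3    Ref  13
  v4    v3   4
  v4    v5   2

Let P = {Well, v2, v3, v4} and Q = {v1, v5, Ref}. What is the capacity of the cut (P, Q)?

Edges leaving {Well, v2, v3, v4}: Well→Ref (12), v2→v5 (12), v3→Ref (13), v4→v5 (2).
Cut capacity = 12 + 12 + 13 + 2 = 39.

39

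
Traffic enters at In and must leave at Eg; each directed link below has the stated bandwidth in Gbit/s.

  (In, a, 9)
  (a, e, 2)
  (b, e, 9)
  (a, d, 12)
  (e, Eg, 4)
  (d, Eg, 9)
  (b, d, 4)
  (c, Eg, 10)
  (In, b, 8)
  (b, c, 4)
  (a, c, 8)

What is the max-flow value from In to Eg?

Augment In→a→c→Eg: bottleneck 8, flow now 8.
Augment In→a→d→Eg: bottleneck 1, flow now 9.
Augment In→b→c→Eg: bottleneck 2, flow now 11.
Augment In→b→d→Eg: bottleneck 4, flow now 15.
Augment In→b→e→Eg: bottleneck 2, flow now 17.
No augmenting path remains; maximum flow = 17.
In the residual graph, reachable from In: {In}.
Min-cut edges: In→a (9), In→b (8); capacity 9 + 8 = 17.
This cut is saturated, so no flow can exceed 17.

17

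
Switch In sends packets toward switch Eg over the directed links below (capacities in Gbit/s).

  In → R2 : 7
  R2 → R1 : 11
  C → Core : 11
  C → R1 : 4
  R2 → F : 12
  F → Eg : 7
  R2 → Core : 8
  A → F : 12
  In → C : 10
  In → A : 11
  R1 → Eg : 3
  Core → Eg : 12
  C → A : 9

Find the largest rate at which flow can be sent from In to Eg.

22

Augment In→R2→F→Eg: bottleneck 7, flow now 7.
Augment In→C→R1→Eg: bottleneck 3, flow now 10.
Augment In→C→Core→Eg: bottleneck 7, flow now 17.
Augment In→A→F→R2→Core→Eg: bottleneck 5, flow now 22. (uses reverse residual edge)
No augmenting path remains; maximum flow = 22.
In the residual graph, reachable from In: {In, R2, C, A, F, R1, Core}.
Min-cut edges: F→Eg (7), R1→Eg (3), Core→Eg (12); capacity 7 + 3 + 12 = 22.
This cut is saturated, so no flow can exceed 22.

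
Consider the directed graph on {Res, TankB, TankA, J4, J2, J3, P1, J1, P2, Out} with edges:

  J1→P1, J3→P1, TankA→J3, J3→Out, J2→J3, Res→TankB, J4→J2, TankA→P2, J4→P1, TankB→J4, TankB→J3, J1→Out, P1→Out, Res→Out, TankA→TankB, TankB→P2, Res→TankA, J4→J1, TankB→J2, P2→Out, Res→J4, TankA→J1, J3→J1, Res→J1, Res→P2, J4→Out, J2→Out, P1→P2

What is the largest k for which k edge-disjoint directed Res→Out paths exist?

6

Assign every edge capacity 1; by Menger, the answer equals the max flow.
Path Res→Out (+1); total 1.
Path Res→J4→Out (+1); total 2.
Path Res→J1→Out (+1); total 3.
Path Res→P2→Out (+1); total 4.
Path Res→TankB→J2→Out (+1); total 5.
Path Res→TankA→J3→Out (+1); total 6.
No residual Res→Out path; max flow = 6.
Certifying cut of size 6: {Res→J1, Res→J4, Res→Out, Res→P2, Res→TankA, Res→TankB}.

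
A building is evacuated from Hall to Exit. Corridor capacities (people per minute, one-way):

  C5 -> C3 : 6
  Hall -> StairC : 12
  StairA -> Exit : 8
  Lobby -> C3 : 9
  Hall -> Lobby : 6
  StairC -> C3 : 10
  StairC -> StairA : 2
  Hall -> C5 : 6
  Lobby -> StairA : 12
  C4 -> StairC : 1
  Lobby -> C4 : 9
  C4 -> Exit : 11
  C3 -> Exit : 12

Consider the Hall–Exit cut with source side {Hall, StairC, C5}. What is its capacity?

Edges leaving {Hall, StairC, C5}: Hall→Lobby (6), StairC→StairA (2), StairC→C3 (10), C5→C3 (6).
Cut capacity = 6 + 2 + 10 + 6 = 24.

24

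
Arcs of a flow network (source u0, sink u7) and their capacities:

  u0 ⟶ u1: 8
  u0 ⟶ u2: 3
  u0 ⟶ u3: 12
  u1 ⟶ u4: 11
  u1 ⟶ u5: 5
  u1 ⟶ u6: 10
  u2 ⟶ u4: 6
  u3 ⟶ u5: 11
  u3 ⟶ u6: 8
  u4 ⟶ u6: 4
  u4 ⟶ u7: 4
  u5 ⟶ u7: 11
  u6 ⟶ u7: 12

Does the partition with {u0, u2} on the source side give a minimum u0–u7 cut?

Given cut capacity: 8 + 12 + 6 = 26.
Augment u0→u1→u4→u7: bottleneck 4, flow now 4.
Augment u0→u1→u5→u7: bottleneck 4, flow now 8.
Augment u0→u3→u5→u7: bottleneck 7, flow now 15.
Augment u0→u3→u6→u7: bottleneck 5, flow now 20.
Augment u0→u2→u4→u6→u7: bottleneck 3, flow now 23.
No augmenting path remains; maximum flow = 23.
In the residual graph, reachable from u0: {u0}.
Min-cut edges: u0→u1 (8), u0→u2 (3), u0→u3 (12); capacity 8 + 3 + 12 = 23.
Cut capacity 26 exceeds the max flow 23, so it is not minimum.

No — its capacity is 26, but the minimum cut has capacity 23.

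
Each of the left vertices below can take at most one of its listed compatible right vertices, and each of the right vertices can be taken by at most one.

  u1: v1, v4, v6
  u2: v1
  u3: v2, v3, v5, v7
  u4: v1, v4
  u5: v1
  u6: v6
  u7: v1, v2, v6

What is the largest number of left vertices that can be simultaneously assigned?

Unit-capacity flow: source→left, listed edges, right→sink; max matching = max flow.
Augmenting path u1→v1 (+1); matched 1.
Augmenting path u3→v2 (+1); matched 2.
Augmenting path u4→v4 (+1); matched 3.
Augmenting path u6→v6 (+1); matched 4.
Augmenting path u7→v2→u3→v3 (+1); matched 5.
No augmenting path remains; maximum matching = 5.
König certificate: {u3, u7, v1, v4, v6} is a vertex cover of size 5 (every listed pair touches it), so no matching can be larger.

5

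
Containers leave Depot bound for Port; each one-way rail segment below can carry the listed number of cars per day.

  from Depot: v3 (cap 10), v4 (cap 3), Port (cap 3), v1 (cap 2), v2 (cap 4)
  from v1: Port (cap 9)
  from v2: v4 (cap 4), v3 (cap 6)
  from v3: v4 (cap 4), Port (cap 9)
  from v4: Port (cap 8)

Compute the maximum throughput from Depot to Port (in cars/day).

Augment Depot→Port: bottleneck 3, flow now 3.
Augment Depot→v1→Port: bottleneck 2, flow now 5.
Augment Depot→v3→Port: bottleneck 9, flow now 14.
Augment Depot→v4→Port: bottleneck 3, flow now 17.
Augment Depot→v2→v4→Port: bottleneck 4, flow now 21.
Augment Depot→v3→v4→Port: bottleneck 1, flow now 22.
No augmenting path remains; maximum flow = 22.
In the residual graph, reachable from Depot: {Depot}.
Min-cut edges: Depot→v1 (2), Depot→v2 (4), Depot→v3 (10), Depot→v4 (3), Depot→Port (3); capacity 2 + 4 + 10 + 3 + 3 = 22.
This cut is saturated, so no flow can exceed 22.

22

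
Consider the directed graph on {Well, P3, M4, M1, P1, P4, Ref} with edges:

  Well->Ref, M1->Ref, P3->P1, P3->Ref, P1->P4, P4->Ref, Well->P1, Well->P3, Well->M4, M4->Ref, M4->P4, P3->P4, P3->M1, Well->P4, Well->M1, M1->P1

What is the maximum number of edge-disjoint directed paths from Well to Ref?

Assign every edge capacity 1; by Menger, the answer equals the max flow.
Path Well→Ref (+1); total 1.
Path Well→P3→Ref (+1); total 2.
Path Well→M4→Ref (+1); total 3.
Path Well→M1→Ref (+1); total 4.
Path Well→P4→Ref (+1); total 5.
No residual Well→Ref path; max flow = 5.
Certifying cut of size 5: {P4→Ref, Well→M1, Well→M4, Well→P3, Well→Ref}.

5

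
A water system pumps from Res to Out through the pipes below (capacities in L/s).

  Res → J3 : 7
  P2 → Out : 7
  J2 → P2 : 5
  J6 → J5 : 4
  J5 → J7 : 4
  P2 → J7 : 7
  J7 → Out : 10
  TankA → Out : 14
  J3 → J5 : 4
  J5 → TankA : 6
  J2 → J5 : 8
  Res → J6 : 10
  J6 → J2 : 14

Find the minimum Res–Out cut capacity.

Augment Res→J6→J5→TankA→Out: bottleneck 4, flow now 4.
Augment Res→J6→J2→P2→Out: bottleneck 5, flow now 9.
Augment Res→J3→J5→TankA→Out: bottleneck 2, flow now 11.
Augment Res→J3→J5→J7→Out: bottleneck 2, flow now 13.
Augment Res→J6→J2→J5→J7→Out: bottleneck 1, flow now 14.
No augmenting path remains; maximum flow = 14.
By max-flow min-cut, the minimum cut capacity equals the max flow.
In the residual graph, reachable from Res: {Res, J3}.
Min-cut edges: Res→J6 (10), J3→J5 (4); capacity 10 + 4 = 14.

14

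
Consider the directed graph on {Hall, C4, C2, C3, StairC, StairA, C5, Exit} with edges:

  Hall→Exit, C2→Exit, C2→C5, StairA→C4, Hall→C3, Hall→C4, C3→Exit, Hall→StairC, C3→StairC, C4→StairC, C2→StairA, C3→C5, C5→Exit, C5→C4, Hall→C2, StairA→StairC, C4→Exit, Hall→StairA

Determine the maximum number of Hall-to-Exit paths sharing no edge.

Assign every edge capacity 1; by Menger, the answer equals the max flow.
Path Hall→Exit (+1); total 1.
Path Hall→C4→Exit (+1); total 2.
Path Hall→C2→Exit (+1); total 3.
Path Hall→C3→Exit (+1); total 4.
No residual Hall→Exit path; max flow = 4.
Certifying cut of size 4: {C4→Exit, Hall→C2, Hall→C3, Hall→Exit}.

4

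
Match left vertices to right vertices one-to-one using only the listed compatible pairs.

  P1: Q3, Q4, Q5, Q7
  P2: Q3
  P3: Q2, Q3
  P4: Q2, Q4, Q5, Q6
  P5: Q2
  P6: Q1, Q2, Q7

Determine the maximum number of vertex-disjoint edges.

5

Unit-capacity flow: source→left, listed edges, right→sink; max matching = max flow.
Augmenting path P1→Q3 (+1); matched 1.
Augmenting path P3→Q2 (+1); matched 2.
Augmenting path P4→Q4 (+1); matched 3.
Augmenting path P6→Q1 (+1); matched 4.
Augmenting path P2→Q3→P1→Q5 (+1); matched 5.
No augmenting path remains; maximum matching = 5.
König certificate: {P1, P4, P6, Q2, Q3} is a vertex cover of size 5 (every listed pair touches it), so no matching can be larger.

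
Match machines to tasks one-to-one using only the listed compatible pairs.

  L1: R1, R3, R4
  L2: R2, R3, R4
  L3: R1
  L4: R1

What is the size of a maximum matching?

3

Unit-capacity flow: source→left, listed edges, right→sink; max matching = max flow.
Augmenting path L1→R1 (+1); matched 1.
Augmenting path L2→R2 (+1); matched 2.
Augmenting path L3→R1→L1→R3 (+1); matched 3.
No augmenting path remains; maximum matching = 3.
König certificate: {L1, L2, R1} is a vertex cover of size 3 (every listed pair touches it), so no matching can be larger.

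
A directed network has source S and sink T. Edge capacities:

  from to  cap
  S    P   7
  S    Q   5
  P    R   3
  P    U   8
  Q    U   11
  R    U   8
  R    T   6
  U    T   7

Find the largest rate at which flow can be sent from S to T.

Augment S→P→R→T: bottleneck 3, flow now 3.
Augment S→P→U→T: bottleneck 4, flow now 7.
Augment S→Q→U→T: bottleneck 3, flow now 10.
No augmenting path remains; maximum flow = 10.
In the residual graph, reachable from S: {S, P, Q, U}.
Min-cut edges: P→R (3), U→T (7); capacity 3 + 7 = 10.
This cut is saturated, so no flow can exceed 10.

10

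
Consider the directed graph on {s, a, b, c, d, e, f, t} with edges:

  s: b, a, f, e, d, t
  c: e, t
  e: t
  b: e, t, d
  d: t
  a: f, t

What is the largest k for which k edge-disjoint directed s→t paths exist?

5

Assign every edge capacity 1; by Menger, the answer equals the max flow.
Path s→t (+1); total 1.
Path s→a→t (+1); total 2.
Path s→b→t (+1); total 3.
Path s→d→t (+1); total 4.
Path s→e→t (+1); total 5.
No residual s→t path; max flow = 5.
Certifying cut of size 5: {s→a, s→b, s→d, s→e, s→t}.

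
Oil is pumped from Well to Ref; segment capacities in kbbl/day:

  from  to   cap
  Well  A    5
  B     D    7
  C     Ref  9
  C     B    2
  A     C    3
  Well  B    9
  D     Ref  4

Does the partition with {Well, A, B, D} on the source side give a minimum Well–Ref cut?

Given cut capacity: 3 + 4 = 7.
Augment Well→A→C→Ref: bottleneck 3, flow now 3.
Augment Well→B→D→Ref: bottleneck 4, flow now 7.
No augmenting path remains; maximum flow = 7.
Cut capacity 7 equals the max flow, so it is a minimum cut.

Yes — it is a minimum cut (capacity 7).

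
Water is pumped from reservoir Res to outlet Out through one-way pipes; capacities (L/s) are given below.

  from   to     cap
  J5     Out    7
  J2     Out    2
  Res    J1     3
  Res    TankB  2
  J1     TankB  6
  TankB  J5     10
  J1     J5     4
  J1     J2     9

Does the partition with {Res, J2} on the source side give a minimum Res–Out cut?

No — its capacity is 7, but the minimum cut has capacity 5.

Given cut capacity: 3 + 2 + 2 = 7.
Augment Res→J1→J5→Out: bottleneck 3, flow now 3.
Augment Res→TankB→J5→Out: bottleneck 2, flow now 5.
No augmenting path remains; maximum flow = 5.
In the residual graph, reachable from Res: {Res}.
Min-cut edges: Res→J1 (3), Res→TankB (2); capacity 3 + 2 = 5.
Cut capacity 7 exceeds the max flow 5, so it is not minimum.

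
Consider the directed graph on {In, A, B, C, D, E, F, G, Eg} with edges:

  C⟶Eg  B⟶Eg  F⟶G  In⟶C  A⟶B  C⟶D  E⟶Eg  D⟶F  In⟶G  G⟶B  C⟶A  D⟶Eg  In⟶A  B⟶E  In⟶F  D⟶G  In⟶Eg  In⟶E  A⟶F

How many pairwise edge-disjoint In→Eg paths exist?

4

Assign every edge capacity 1; by Menger, the answer equals the max flow.
Path In→Eg (+1); total 1.
Path In→C→Eg (+1); total 2.
Path In→E→Eg (+1); total 3.
Path In→A→B→Eg (+1); total 4.
No residual In→Eg path; max flow = 4.
Certifying cut of size 4: {B→Eg, E→Eg, In→C, In→Eg}.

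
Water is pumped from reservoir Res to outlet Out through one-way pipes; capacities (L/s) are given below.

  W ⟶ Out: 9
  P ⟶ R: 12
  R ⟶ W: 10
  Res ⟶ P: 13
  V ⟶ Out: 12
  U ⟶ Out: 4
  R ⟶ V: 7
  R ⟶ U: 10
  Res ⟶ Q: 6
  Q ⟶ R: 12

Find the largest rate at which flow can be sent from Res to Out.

18

Augment Res→P→R→U→Out: bottleneck 4, flow now 4.
Augment Res→P→R→V→Out: bottleneck 7, flow now 11.
Augment Res→P→R→W→Out: bottleneck 1, flow now 12.
Augment Res→Q→R→W→Out: bottleneck 6, flow now 18.
No augmenting path remains; maximum flow = 18.
In the residual graph, reachable from Res: {Res, P}.
Min-cut edges: Res→Q (6), P→R (12); capacity 6 + 12 = 18.
This cut is saturated, so no flow can exceed 18.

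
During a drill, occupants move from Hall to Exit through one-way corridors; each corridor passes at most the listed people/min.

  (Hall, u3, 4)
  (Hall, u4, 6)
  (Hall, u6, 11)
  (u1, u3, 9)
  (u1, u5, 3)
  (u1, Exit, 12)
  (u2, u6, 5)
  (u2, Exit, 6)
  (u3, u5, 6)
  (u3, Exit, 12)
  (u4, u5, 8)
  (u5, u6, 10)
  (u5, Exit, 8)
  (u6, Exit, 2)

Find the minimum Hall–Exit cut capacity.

12

Augment Hall→u3→Exit: bottleneck 4, flow now 4.
Augment Hall→u6→Exit: bottleneck 2, flow now 6.
Augment Hall→u4→u5→Exit: bottleneck 6, flow now 12.
No augmenting path remains; maximum flow = 12.
By max-flow min-cut, the minimum cut capacity equals the max flow.
In the residual graph, reachable from Hall: {Hall, u6}.
Min-cut edges: Hall→u3 (4), Hall→u4 (6), u6→Exit (2); capacity 4 + 6 + 2 = 12.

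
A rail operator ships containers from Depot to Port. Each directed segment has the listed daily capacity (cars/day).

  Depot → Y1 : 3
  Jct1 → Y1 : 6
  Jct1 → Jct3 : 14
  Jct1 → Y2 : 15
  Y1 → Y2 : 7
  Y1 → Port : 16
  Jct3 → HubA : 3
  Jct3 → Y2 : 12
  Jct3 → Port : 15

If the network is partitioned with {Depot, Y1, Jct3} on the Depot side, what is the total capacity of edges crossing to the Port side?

53

Edges leaving {Depot, Y1, Jct3}: Y1→Y2 (7), Y1→Port (16), Jct3→HubA (3), Jct3→Y2 (12), Jct3→Port (15).
Cut capacity = 7 + 16 + 3 + 12 + 15 = 53.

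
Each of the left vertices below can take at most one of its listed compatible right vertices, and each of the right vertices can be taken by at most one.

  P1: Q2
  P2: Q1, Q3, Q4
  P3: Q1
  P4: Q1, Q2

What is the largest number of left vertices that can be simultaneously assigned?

Unit-capacity flow: source→left, listed edges, right→sink; max matching = max flow.
Augmenting path P1→Q2 (+1); matched 1.
Augmenting path P2→Q1 (+1); matched 2.
Augmenting path P3→Q1→P2→Q3 (+1); matched 3.
No augmenting path remains; maximum matching = 3.
König certificate: {P2, Q1, Q2} is a vertex cover of size 3 (every listed pair touches it), so no matching can be larger.

3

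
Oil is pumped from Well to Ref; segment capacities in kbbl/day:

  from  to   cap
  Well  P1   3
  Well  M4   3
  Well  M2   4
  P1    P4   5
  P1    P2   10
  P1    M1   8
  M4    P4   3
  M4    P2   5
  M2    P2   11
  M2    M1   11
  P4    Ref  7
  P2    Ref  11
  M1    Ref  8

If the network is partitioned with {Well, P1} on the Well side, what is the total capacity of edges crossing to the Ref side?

Edges leaving {Well, P1}: Well→M4 (3), Well→M2 (4), P1→P4 (5), P1→P2 (10), P1→M1 (8).
Cut capacity = 3 + 4 + 5 + 10 + 8 = 30.

30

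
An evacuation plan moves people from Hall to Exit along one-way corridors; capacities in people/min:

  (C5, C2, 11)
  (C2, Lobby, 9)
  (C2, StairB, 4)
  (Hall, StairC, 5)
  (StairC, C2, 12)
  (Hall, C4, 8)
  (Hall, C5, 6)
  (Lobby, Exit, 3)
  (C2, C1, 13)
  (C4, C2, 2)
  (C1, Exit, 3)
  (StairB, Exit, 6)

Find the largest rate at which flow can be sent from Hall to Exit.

10

Augment Hall→C4→C2→StairB→Exit: bottleneck 2, flow now 2.
Augment Hall→C5→C2→StairB→Exit: bottleneck 2, flow now 4.
Augment Hall→C5→C2→C1→Exit: bottleneck 3, flow now 7.
Augment Hall→C5→C2→Lobby→Exit: bottleneck 1, flow now 8.
Augment Hall→StairC→C2→Lobby→Exit: bottleneck 2, flow now 10.
No augmenting path remains; maximum flow = 10.
In the residual graph, reachable from Hall: {Hall, C4, C5, StairC, C2, C1, Lobby}.
Min-cut edges: C2→StairB (4), C1→Exit (3), Lobby→Exit (3); capacity 4 + 3 + 3 = 10.
This cut is saturated, so no flow can exceed 10.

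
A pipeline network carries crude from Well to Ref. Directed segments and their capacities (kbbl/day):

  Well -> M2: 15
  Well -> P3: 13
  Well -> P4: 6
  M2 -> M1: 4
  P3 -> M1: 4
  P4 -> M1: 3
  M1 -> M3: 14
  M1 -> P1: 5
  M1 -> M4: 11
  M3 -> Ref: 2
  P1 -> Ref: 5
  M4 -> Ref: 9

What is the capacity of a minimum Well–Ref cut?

Augment Well→M2→M1→M3→Ref: bottleneck 2, flow now 2.
Augment Well→M2→M1→P1→Ref: bottleneck 2, flow now 4.
Augment Well→P3→M1→P1→Ref: bottleneck 3, flow now 7.
Augment Well→P3→M1→M4→Ref: bottleneck 1, flow now 8.
Augment Well→P4→M1→M4→Ref: bottleneck 3, flow now 11.
No augmenting path remains; maximum flow = 11.
By max-flow min-cut, the minimum cut capacity equals the max flow.
In the residual graph, reachable from Well: {Well, M2, P3, P4}.
Min-cut edges: M2→M1 (4), P3→M1 (4), P4→M1 (3); capacity 4 + 4 + 3 = 11.

11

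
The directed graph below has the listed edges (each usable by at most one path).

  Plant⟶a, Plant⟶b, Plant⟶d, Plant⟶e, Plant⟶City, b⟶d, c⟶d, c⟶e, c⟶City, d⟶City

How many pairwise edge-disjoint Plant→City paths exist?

2

Assign every edge capacity 1; by Menger, the answer equals the max flow.
Path Plant→City (+1); total 1.
Path Plant→d→City (+1); total 2.
No residual Plant→City path; max flow = 2.
Certifying cut of size 2: {Plant→City, d→City}.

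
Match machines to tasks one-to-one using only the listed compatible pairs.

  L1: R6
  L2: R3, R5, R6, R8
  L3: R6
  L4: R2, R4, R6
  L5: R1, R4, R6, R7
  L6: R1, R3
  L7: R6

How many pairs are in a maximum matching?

Unit-capacity flow: source→left, listed edges, right→sink; max matching = max flow.
Augmenting path L1→R6 (+1); matched 1.
Augmenting path L2→R3 (+1); matched 2.
Augmenting path L4→R2 (+1); matched 3.
Augmenting path L5→R1 (+1); matched 4.
Augmenting path L6→R1→L5→R4 (+1); matched 5.
No augmenting path remains; maximum matching = 5.
König certificate: {L2, L4, L5, L6, R6} is a vertex cover of size 5 (every listed pair touches it), so no matching can be larger.

5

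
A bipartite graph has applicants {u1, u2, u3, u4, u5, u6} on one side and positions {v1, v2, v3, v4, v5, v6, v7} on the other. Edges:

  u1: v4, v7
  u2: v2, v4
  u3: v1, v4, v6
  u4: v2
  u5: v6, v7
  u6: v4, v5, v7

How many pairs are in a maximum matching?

6

Unit-capacity flow: source→left, listed edges, right→sink; max matching = max flow.
Augmenting path u1→v4 (+1); matched 1.
Augmenting path u2→v2 (+1); matched 2.
Augmenting path u3→v1 (+1); matched 3.
Augmenting path u5→v6 (+1); matched 4.
Augmenting path u6→v5 (+1); matched 5.
Augmenting path u4→v2→u2→v4→u1→v7 (+1); matched 6.
No augmenting path remains; maximum matching = 6.
König certificate: {u1, u2, u3, u4, u5, u6} is a vertex cover of size 6 (every listed pair touches it), so no matching can be larger.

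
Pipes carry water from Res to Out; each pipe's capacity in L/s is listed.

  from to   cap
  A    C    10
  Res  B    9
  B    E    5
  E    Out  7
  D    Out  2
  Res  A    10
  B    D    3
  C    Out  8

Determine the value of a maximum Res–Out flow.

Augment Res→A→C→Out: bottleneck 8, flow now 8.
Augment Res→B→D→Out: bottleneck 2, flow now 10.
Augment Res→B→E→Out: bottleneck 5, flow now 15.
No augmenting path remains; maximum flow = 15.
In the residual graph, reachable from Res: {Res, A, B, C, D}.
Min-cut edges: B→E (5), C→Out (8), D→Out (2); capacity 5 + 8 + 2 = 15.
This cut is saturated, so no flow can exceed 15.

15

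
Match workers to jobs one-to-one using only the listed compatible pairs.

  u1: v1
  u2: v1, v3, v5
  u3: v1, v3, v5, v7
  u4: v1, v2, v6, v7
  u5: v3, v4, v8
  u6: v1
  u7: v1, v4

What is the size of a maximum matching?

6

Unit-capacity flow: source→left, listed edges, right→sink; max matching = max flow.
Augmenting path u1→v1 (+1); matched 1.
Augmenting path u2→v3 (+1); matched 2.
Augmenting path u3→v5 (+1); matched 3.
Augmenting path u4→v2 (+1); matched 4.
Augmenting path u5→v4 (+1); matched 5.
Augmenting path u7→v4→u5→v8 (+1); matched 6.
No augmenting path remains; maximum matching = 6.
König certificate: {u2, u3, u4, u5, u7, v1} is a vertex cover of size 6 (every listed pair touches it), so no matching can be larger.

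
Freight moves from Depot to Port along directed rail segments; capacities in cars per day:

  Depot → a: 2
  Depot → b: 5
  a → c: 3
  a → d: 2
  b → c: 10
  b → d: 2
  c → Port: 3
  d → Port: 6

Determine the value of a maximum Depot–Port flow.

Augment Depot→a→c→Port: bottleneck 2, flow now 2.
Augment Depot→b→c→Port: bottleneck 1, flow now 3.
Augment Depot→b→d→Port: bottleneck 2, flow now 5.
Augment Depot→b→c→a→d→Port: bottleneck 2, flow now 7. (uses reverse residual edge)
No augmenting path remains; maximum flow = 7.
In the residual graph, reachable from Depot: {Depot}.
Min-cut edges: Depot→a (2), Depot→b (5); capacity 2 + 5 = 7.
This cut is saturated, so no flow can exceed 7.

7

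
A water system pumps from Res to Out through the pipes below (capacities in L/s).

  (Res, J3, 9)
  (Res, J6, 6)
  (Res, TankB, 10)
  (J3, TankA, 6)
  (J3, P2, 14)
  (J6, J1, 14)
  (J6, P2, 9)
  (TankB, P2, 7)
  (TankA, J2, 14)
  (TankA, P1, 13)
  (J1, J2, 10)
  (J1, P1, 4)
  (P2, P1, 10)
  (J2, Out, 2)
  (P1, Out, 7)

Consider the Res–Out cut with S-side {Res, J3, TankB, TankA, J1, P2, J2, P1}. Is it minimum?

Given cut capacity: 6 + 2 + 7 = 15.
Augment Res→J3→TankA→J2→Out: bottleneck 2, flow now 2.
Augment Res→J3→TankA→P1→Out: bottleneck 4, flow now 6.
Augment Res→J3→P2→P1→Out: bottleneck 3, flow now 9.
No augmenting path remains; maximum flow = 9.
In the residual graph, reachable from Res: {Res, J3, J6, TankB, TankA, J1, P2, J2, P1}.
Min-cut edges: J2→Out (2), P1→Out (7); capacity 2 + 7 = 9.
Cut capacity 15 exceeds the max flow 9, so it is not minimum.

No — its capacity is 15, but the minimum cut has capacity 9.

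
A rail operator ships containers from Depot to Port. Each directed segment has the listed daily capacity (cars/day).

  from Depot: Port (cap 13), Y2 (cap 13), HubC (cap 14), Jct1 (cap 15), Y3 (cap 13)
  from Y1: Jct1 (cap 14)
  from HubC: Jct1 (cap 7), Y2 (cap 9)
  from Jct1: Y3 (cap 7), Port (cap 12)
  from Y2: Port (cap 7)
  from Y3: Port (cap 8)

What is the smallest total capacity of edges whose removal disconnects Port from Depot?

40

Augment Depot→Port: bottleneck 13, flow now 13.
Augment Depot→Jct1→Port: bottleneck 12, flow now 25.
Augment Depot→Y2→Port: bottleneck 7, flow now 32.
Augment Depot→Y3→Port: bottleneck 8, flow now 40.
No augmenting path remains; maximum flow = 40.
By max-flow min-cut, the minimum cut capacity equals the max flow.
In the residual graph, reachable from Depot: {Depot, HubC, Jct1, Y2, Y3}.
Min-cut edges: Depot→Port (13), Jct1→Port (12), Y2→Port (7), Y3→Port (8); capacity 13 + 12 + 7 + 8 = 40.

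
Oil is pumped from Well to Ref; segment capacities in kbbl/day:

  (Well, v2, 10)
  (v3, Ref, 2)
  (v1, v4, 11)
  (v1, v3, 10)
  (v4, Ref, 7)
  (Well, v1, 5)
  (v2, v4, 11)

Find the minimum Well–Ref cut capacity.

9

Augment Well→v1→v3→Ref: bottleneck 2, flow now 2.
Augment Well→v1→v4→Ref: bottleneck 3, flow now 5.
Augment Well→v2→v4→Ref: bottleneck 4, flow now 9.
No augmenting path remains; maximum flow = 9.
By max-flow min-cut, the minimum cut capacity equals the max flow.
In the residual graph, reachable from Well: {Well, v1, v2, v3, v4}.
Min-cut edges: v3→Ref (2), v4→Ref (7); capacity 2 + 7 = 9.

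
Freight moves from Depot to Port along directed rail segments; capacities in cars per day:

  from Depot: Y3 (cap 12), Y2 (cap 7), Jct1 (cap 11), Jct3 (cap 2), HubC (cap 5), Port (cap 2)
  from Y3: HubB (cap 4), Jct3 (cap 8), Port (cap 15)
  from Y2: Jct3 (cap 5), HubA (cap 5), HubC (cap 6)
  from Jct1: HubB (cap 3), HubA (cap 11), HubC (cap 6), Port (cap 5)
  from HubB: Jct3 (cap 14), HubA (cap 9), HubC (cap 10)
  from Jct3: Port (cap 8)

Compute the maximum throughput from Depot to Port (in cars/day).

Augment Depot→Port: bottleneck 2, flow now 2.
Augment Depot→Y3→Port: bottleneck 12, flow now 14.
Augment Depot→Jct1→Port: bottleneck 5, flow now 19.
Augment Depot→Jct3→Port: bottleneck 2, flow now 21.
Augment Depot→Y2→Jct3→Port: bottleneck 5, flow now 26.
Augment Depot→Jct1→HubB→Jct3→Port: bottleneck 1, flow now 27.
No augmenting path remains; maximum flow = 27.
In the residual graph, reachable from Depot: {Depot, Y2, Jct1, HubB, Jct3, HubA, HubC}.
Min-cut edges: Depot→Y3 (12), Depot→Port (2), Jct1→Port (5), Jct3→Port (8); capacity 12 + 2 + 5 + 8 = 27.
This cut is saturated, so no flow can exceed 27.

27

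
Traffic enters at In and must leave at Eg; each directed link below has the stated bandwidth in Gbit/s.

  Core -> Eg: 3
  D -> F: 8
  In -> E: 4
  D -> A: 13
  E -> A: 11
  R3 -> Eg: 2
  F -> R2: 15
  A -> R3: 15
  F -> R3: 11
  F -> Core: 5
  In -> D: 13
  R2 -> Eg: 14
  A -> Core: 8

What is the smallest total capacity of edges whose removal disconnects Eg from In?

Augment In→E→A→R3→Eg: bottleneck 2, flow now 2.
Augment In→E→A→Core→Eg: bottleneck 2, flow now 4.
Augment In→D→F→R2→Eg: bottleneck 8, flow now 12.
Augment In→D→A→Core→Eg: bottleneck 1, flow now 13.
No augmenting path remains; maximum flow = 13.
By max-flow min-cut, the minimum cut capacity equals the max flow.
In the residual graph, reachable from In: {In, E, D, A, R3, Core}.
Min-cut edges: D→F (8), R3→Eg (2), Core→Eg (3); capacity 8 + 2 + 3 = 13.

13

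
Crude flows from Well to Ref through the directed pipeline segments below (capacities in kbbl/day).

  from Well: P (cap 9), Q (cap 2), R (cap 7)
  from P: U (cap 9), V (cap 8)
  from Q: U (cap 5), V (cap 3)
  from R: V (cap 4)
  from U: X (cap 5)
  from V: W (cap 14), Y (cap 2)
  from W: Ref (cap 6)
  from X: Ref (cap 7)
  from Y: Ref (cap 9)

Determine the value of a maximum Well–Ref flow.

Augment Well→P→U→X→Ref: bottleneck 5, flow now 5.
Augment Well→P→V→W→Ref: bottleneck 4, flow now 9.
Augment Well→Q→V→W→Ref: bottleneck 2, flow now 11.
Augment Well→R→V→Y→Ref: bottleneck 2, flow now 13.
No augmenting path remains; maximum flow = 13.
In the residual graph, reachable from Well: {Well, P, Q, R, U, V, W}.
Min-cut edges: U→X (5), V→Y (2), W→Ref (6); capacity 5 + 2 + 6 = 13.
This cut is saturated, so no flow can exceed 13.

13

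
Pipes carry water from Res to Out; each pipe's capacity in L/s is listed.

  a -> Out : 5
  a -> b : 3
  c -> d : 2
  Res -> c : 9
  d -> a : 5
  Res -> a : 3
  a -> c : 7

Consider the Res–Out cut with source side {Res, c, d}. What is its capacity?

Edges leaving {Res, c, d}: Res→a (3), d→a (5).
Cut capacity = 3 + 5 = 8.

8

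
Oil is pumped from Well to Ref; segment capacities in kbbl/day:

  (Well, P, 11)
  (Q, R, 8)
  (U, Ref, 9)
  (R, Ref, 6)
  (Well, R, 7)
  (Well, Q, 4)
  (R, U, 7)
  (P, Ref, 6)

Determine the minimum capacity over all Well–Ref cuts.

17

Augment Well→P→Ref: bottleneck 6, flow now 6.
Augment Well→R→Ref: bottleneck 6, flow now 12.
Augment Well→R→U→Ref: bottleneck 1, flow now 13.
Augment Well→Q→R→U→Ref: bottleneck 4, flow now 17.
No augmenting path remains; maximum flow = 17.
By max-flow min-cut, the minimum cut capacity equals the max flow.
In the residual graph, reachable from Well: {Well, P}.
Min-cut edges: Well→Q (4), Well→R (7), P→Ref (6); capacity 4 + 7 + 6 = 17.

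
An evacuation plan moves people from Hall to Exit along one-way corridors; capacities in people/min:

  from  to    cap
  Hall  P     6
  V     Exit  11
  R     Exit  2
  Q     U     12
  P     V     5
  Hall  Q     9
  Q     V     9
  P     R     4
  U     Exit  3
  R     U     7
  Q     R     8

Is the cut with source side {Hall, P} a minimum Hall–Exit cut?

Given cut capacity: 9 + 4 + 5 = 18.
Augment Hall→P→R→Exit: bottleneck 2, flow now 2.
Augment Hall→P→V→Exit: bottleneck 4, flow now 6.
Augment Hall→Q→U→Exit: bottleneck 3, flow now 9.
Augment Hall→Q→V→Exit: bottleneck 6, flow now 15.
No augmenting path remains; maximum flow = 15.
In the residual graph, reachable from Hall: {Hall}.
Min-cut edges: Hall→P (6), Hall→Q (9); capacity 6 + 9 = 15.
Cut capacity 18 exceeds the max flow 15, so it is not minimum.

No — its capacity is 18, but the minimum cut has capacity 15.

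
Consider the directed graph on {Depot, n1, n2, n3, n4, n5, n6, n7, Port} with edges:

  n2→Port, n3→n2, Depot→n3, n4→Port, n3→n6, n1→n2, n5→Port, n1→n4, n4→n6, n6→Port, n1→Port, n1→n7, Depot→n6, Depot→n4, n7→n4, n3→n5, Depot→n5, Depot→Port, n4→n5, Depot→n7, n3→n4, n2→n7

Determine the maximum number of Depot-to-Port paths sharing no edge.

5

Assign every edge capacity 1; by Menger, the answer equals the max flow.
Path Depot→Port (+1); total 1.
Path Depot→n4→Port (+1); total 2.
Path Depot→n5→Port (+1); total 3.
Path Depot→n6→Port (+1); total 4.
Path Depot→n3→n2→Port (+1); total 5.
No residual Depot→Port path; max flow = 5.
Certifying cut of size 5: {Depot→Port, Depot→n3, n4→Port, n5→Port, n6→Port}.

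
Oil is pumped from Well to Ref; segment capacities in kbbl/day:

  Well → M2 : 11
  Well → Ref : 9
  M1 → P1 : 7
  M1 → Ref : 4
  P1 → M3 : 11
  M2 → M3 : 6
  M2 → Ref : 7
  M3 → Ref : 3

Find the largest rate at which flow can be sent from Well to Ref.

19

Augment Well→Ref: bottleneck 9, flow now 9.
Augment Well→M2→Ref: bottleneck 7, flow now 16.
Augment Well→M2→M3→Ref: bottleneck 3, flow now 19.
No augmenting path remains; maximum flow = 19.
In the residual graph, reachable from Well: {Well, M2, M3}.
Min-cut edges: Well→Ref (9), M2→Ref (7), M3→Ref (3); capacity 9 + 7 + 3 = 19.
This cut is saturated, so no flow can exceed 19.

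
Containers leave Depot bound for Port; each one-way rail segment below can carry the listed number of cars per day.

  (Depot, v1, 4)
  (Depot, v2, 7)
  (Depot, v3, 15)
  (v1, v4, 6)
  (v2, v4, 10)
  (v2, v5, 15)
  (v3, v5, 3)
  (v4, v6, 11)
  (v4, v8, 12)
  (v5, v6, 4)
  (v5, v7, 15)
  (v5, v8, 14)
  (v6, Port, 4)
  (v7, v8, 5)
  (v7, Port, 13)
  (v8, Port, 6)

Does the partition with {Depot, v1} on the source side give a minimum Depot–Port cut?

Given cut capacity: 7 + 15 + 6 = 28.
Augment Depot→v1→v4→v6→Port: bottleneck 4, flow now 4.
Augment Depot→v2→v4→v8→Port: bottleneck 6, flow now 10.
Augment Depot→v2→v5→v7→Port: bottleneck 1, flow now 11.
Augment Depot→v3→v5→v7→Port: bottleneck 3, flow now 14.
No augmenting path remains; maximum flow = 14.
In the residual graph, reachable from Depot: {Depot, v3}.
Min-cut edges: Depot→v1 (4), Depot→v2 (7), v3→v5 (3); capacity 4 + 7 + 3 = 14.
Cut capacity 28 exceeds the max flow 14, so it is not minimum.

No — its capacity is 28, but the minimum cut has capacity 14.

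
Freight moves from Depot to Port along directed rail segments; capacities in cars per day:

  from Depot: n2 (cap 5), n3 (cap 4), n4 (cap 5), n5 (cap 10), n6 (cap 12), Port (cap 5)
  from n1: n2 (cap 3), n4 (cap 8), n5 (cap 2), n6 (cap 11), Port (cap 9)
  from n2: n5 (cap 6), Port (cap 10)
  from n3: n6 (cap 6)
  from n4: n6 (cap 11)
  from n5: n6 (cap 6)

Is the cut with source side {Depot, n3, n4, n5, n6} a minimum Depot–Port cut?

Yes — it is a minimum cut (capacity 10).

Given cut capacity: 5 + 5 = 10.
Augment Depot→Port: bottleneck 5, flow now 5.
Augment Depot→n2→Port: bottleneck 5, flow now 10.
No augmenting path remains; maximum flow = 10.
Cut capacity 10 equals the max flow, so it is a minimum cut.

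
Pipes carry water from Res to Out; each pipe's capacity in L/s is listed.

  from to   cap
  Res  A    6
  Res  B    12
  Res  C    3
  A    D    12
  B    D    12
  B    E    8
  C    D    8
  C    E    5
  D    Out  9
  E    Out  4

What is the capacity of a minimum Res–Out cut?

13

Augment Res→A→D→Out: bottleneck 6, flow now 6.
Augment Res→B→D→Out: bottleneck 3, flow now 9.
Augment Res→B→E→Out: bottleneck 4, flow now 13.
No augmenting path remains; maximum flow = 13.
By max-flow min-cut, the minimum cut capacity equals the max flow.
In the residual graph, reachable from Res: {Res, A, B, C, D, E}.
Min-cut edges: D→Out (9), E→Out (4); capacity 9 + 4 = 13.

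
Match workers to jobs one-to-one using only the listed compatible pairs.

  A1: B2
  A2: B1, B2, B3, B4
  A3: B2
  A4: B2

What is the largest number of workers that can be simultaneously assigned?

2

Unit-capacity flow: source→left, listed edges, right→sink; max matching = max flow.
Augmenting path A1→B2 (+1); matched 1.
Augmenting path A2→B1 (+1); matched 2.
No augmenting path remains; maximum matching = 2.
König certificate: {A2, B2} is a vertex cover of size 2 (every listed pair touches it), so no matching can be larger.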